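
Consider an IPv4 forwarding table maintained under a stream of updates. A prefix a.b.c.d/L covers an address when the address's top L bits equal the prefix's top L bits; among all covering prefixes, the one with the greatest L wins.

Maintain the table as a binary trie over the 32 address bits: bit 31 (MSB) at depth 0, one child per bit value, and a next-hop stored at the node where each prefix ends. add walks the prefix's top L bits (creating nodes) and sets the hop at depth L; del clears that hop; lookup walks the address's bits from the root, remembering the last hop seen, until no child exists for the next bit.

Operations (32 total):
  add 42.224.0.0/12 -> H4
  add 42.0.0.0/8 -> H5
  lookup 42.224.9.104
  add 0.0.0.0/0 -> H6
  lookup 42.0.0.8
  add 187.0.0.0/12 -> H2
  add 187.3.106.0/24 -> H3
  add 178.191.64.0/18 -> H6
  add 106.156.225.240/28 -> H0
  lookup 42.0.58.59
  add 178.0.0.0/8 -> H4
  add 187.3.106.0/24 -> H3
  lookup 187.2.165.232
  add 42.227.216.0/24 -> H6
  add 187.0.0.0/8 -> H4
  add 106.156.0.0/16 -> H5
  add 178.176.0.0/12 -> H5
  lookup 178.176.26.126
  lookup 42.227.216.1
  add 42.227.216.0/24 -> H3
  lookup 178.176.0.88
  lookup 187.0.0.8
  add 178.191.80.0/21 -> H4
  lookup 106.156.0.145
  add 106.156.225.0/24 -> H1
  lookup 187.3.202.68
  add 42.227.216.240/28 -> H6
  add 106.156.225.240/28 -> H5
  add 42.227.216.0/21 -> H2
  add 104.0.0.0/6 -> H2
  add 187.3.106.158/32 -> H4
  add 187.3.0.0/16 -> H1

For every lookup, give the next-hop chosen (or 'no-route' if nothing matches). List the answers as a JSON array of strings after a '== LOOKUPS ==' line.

Apply in order:
  + 42.224.0.0/12 (H4) depth=12
  + 42.0.0.0/8 (H5) depth=8
  ? 42.224.9.104  path d0:-→d1:-→d2:-→d3:-→d4:-→d5:-→d6:-→d7:-→d8:H5→d9:-→d10:-→d11:-→d12:H4  best=H4
  + 0.0.0.0/0 (H6) depth=0
  ? 42.0.0.8  path d0:H6→d1:-→d2:-→d3:-→d4:-→d5:-→d6:-→d7:-→d8:H5  best=H5
  + 187.0.0.0/12 (H2) depth=12
  + 187.3.106.0/24 (H3) depth=24
  + 178.191.64.0/18 (H6) depth=18
  + 106.156.225.240/28 (H0) depth=28
  ? 42.0.58.59  path d0:H6→d1:-→d2:-→d3:-→d4:-→d5:-→d6:-→d7:-→d8:H5  best=H5
  + 178.0.0.0/8 (H4) depth=8
  + 187.3.106.0/24 (H3) depth=24
  ? 187.2.165.232  path d0:H6→d1:-→d2:-→d3:-→d4:-→d5:-→d6:-→d7:-→d8:-→d9:-→d10:-→d11:-→d12:H2→d13:-→d14:-→d15:-  best=H2
  + 42.227.216.0/24 (H6) depth=24
  + 187.0.0.0/8 (H4) depth=8
  + 106.156.0.0/16 (H5) depth=16
  + 178.176.0.0/12 (H5) depth=12
  ? 178.176.26.126  path d0:H6→d1:-→d2:-→d3:-→d4:-→d5:-→d6:-→d7:-→d8:H4→d9:-→d10:-→d11:-→d12:H5  best=H5
  ? 42.227.216.1  path d0:H6→d1:-→d2:-→d3:-→d4:-→d5:-→d6:-→d7:-→d8:H5→d9:-→d10:-→d11:-→d12:H4→d13:-→d14:-→d15:-→d16:-→d17:-→d18:-→d19:-→d20:-→d21:-→d22:-→d23:-→d24:H6  best=H6
  + 42.227.216.0/24 (H3) depth=24
  ? 178.176.0.88  path d0:H6→d1:-→d2:-→d3:-→d4:-→d5:-→d6:-→d7:-→d8:H4→d9:-→d10:-→d11:-→d12:H5  best=H5
  ? 187.0.0.8  path d0:H6→d1:-→d2:-→d3:-→d4:-→d5:-→d6:-→d7:-→d8:H4→d9:-→d10:-→d11:-→d12:H2→d13:-→d14:-  best=H2
  + 178.191.80.0/21 (H4) depth=21
  ? 106.156.0.145  path d0:H6→d1:-→d2:-→d3:-→d4:-→d5:-→d6:-→d7:-→d8:-→d9:-→d10:-→d11:-→d12:-→d13:-→d14:-→d15:-→d16:H5  best=H5
  + 106.156.225.0/24 (H1) depth=24
  ? 187.3.202.68  path d0:H6→d1:-→d2:-→d3:-→d4:-→d5:-→d6:-→d7:-→d8:H4→d9:-→d10:-→d11:-→d12:H2→d13:-→d14:-→d15:-→d16:-  best=H2
  + 42.227.216.240/28 (H6) depth=28
  + 106.156.225.240/28 (H5) depth=28
  + 42.227.216.0/21 (H2) depth=21
  + 104.0.0.0/6 (H2) depth=6
  + 187.3.106.158/32 (H4) depth=32
  + 187.3.0.0/16 (H1) depth=16

== LOOKUPS ==
["H4","H5","H5","H2","H5","H6","H5","H2","H5","H2"]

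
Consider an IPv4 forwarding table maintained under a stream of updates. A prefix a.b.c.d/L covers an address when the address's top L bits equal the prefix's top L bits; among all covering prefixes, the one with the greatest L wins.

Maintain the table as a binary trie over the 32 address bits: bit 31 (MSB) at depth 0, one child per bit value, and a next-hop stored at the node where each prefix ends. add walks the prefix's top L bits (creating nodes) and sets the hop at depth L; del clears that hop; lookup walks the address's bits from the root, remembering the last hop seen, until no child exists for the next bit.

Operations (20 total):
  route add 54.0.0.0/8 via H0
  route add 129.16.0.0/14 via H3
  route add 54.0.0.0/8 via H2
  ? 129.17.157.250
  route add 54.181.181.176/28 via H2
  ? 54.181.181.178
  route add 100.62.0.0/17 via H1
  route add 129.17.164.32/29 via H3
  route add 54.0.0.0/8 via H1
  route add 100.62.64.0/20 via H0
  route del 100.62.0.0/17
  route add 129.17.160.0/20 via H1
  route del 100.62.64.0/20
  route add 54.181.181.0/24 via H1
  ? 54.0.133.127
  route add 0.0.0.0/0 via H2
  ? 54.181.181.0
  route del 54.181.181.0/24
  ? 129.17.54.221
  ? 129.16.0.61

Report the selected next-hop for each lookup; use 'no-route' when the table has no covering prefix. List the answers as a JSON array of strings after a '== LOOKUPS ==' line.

Process each operation:
  + 54.0.0.0/8 (H0) depth=8
  + 129.16.0.0/14 (H3) depth=14
  + 54.0.0.0/8 (H2) depth=8
  Q 129.17.157.250: descend 10000001000100 ; hops seen [H3] ; pick H3
  + 54.181.181.176/28 (H2) depth=28
  Q 54.181.181.178: descend 0011011010110101101101011011 ; hops seen [H2,H2] ; pick H2
  + 100.62.0.0/17 (H1) depth=17
  + 129.17.164.32/29 (H3) depth=29
  + 54.0.0.0/8 (H1) depth=8
  + 100.62.64.0/20 (H0) depth=20
  - 100.62.0.0/17 clear@17
  + 129.17.160.0/20 (H1) depth=20
  - 100.62.64.0/20 clear@20
  + 54.181.181.0/24 (H1) depth=24
  Q 54.0.133.127: descend 00110110 ; hops seen [H1] ; pick H1
  + 0.0.0.0/0 (H2) depth=0
  Q 54.181.181.0: descend 001101101011010110110101 ; hops seen [H2,H1,H1] ; pick H1
  - 54.181.181.0/24 clear@24
  Q 129.17.54.221: descend 1000000100010001 ; hops seen [H2,H3] ; pick H3
  Q 129.16.0.61: descend 100000010001000 ; hops seen [H2,H3] ; pick H3

== LOOKUPS ==
["H3","H2","H1","H1","H3","H3"]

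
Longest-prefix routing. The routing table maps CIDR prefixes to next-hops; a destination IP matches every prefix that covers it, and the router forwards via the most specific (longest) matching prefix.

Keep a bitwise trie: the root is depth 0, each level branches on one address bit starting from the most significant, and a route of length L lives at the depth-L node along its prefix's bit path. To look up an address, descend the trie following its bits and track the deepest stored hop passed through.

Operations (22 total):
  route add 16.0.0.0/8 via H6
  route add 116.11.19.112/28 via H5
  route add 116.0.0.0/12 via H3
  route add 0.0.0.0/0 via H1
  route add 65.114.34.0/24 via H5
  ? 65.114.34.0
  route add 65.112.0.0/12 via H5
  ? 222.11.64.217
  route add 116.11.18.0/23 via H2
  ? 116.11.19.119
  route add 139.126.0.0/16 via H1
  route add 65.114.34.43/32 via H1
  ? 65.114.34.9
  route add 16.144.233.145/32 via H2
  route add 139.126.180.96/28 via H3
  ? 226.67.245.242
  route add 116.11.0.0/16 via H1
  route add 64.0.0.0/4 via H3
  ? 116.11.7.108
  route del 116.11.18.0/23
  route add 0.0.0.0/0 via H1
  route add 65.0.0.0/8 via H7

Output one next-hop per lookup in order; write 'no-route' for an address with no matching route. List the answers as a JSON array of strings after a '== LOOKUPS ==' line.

Trace:
  + 16.0.0.0/8 (H6) depth=8
  + 116.11.19.112/28 (H5) depth=28
  + 116.0.0.0/12 (H3) depth=12
  + 0.0.0.0/0 (H1) depth=0
  + 65.114.34.0/24 (H5) depth=24
  ? 65.114.34.0  path d0:H1→d1:-→d2:-→d3:-→d4:-→d5:-→d6:-→d7:-→d8:-→d9:-→d10:-→d11:-→d12:-→d13:-→d14:-→d15:-→d16:-→d17:-→d18:-→d19:-→d20:-→d21:-→d22:-→d23:-→d24:H5  best=H5
  + 65.112.0.0/12 (H5) depth=12
  ? 222.11.64.217  path d0:H1  best=H1
  + 116.11.18.0/23 (H2) depth=23
  ? 116.11.19.119  path d0:H1→d1:-→d2:-→d3:-→d4:-→d5:-→d6:-→d7:-→d8:-→d9:-→d10:-→d11:-→d12:H3→d13:-→d14:-→d15:-→d16:-→d17:-→d18:-→d19:-→d20:-→d21:-→d22:-→d23:H2→d24:-→d25:-→d26:-→d27:-→d28:H5  best=H5
  + 139.126.0.0/16 (H1) depth=16
  + 65.114.34.43/32 (H1) depth=32
  ? 65.114.34.9  path d0:H1→d1:-→d2:-→d3:-→d4:-→d5:-→d6:-→d7:-→d8:-→d9:-→d10:-→d11:-→d12:H5→d13:-→d14:-→d15:-→d16:-→d17:-→d18:-→d19:-→d20:-→d21:-→d22:-→d23:-→d24:H5→d25:-→d26:-  best=H5
  + 16.144.233.145/32 (H2) depth=32
  + 139.126.180.96/28 (H3) depth=28
  ? 226.67.245.242  path d0:H1→d1:-  best=H1
  + 116.11.0.0/16 (H1) depth=16
  + 64.0.0.0/4 (H3) depth=4
  ? 116.11.7.108  path d0:H1→d1:-→d2:-→d3:-→d4:-→d5:-→d6:-→d7:-→d8:-→d9:-→d10:-→d11:-→d12:H3→d13:-→d14:-→d15:-→d16:H1→d17:-→d18:-→d19:-  best=H1
  - 116.11.18.0/23 clear@23
  + 0.0.0.0/0 (H1) depth=0
  + 65.0.0.0/8 (H7) depth=8

== LOOKUPS ==
["H5","H1","H5","H5","H1","H1"]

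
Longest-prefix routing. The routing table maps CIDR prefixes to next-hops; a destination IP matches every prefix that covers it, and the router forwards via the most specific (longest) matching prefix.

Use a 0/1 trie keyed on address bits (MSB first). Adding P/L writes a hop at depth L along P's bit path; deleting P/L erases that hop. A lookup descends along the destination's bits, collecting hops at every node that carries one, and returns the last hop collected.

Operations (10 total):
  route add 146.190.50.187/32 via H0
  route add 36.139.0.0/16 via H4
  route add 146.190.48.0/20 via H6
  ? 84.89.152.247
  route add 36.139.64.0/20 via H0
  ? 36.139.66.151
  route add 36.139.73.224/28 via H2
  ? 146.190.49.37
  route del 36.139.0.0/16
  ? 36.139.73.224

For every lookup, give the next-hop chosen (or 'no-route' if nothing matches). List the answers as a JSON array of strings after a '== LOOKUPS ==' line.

Apply in order:
  add 146.190.50.187/32 -> H0 at depth 32
  add 36.139.0.0/16 -> H4 at depth 16
  add 146.190.48.0/20 -> H6 at depth 20
  Q 84.89.152.247: descend 0 ; hops seen [∅] ; pick no-route
  add 36.139.64.0/20 -> H0 at depth 20
  Q 36.139.66.151: descend 00100100100010110100 ; hops seen [H4,H0] ; pick H0
  add 36.139.73.224/28 -> H2 at depth 28
  Q 146.190.49.37: descend 1001001010111110001100 ; hops seen [H6] ; pick H6
  - 36.139.0.0/16 clear@16
  Q 36.139.73.224: descend 0010010010001011010010011110 ; hops seen [H0,H2] ; pick H2

== LOOKUPS ==
["no-route","H0","H6","H2"]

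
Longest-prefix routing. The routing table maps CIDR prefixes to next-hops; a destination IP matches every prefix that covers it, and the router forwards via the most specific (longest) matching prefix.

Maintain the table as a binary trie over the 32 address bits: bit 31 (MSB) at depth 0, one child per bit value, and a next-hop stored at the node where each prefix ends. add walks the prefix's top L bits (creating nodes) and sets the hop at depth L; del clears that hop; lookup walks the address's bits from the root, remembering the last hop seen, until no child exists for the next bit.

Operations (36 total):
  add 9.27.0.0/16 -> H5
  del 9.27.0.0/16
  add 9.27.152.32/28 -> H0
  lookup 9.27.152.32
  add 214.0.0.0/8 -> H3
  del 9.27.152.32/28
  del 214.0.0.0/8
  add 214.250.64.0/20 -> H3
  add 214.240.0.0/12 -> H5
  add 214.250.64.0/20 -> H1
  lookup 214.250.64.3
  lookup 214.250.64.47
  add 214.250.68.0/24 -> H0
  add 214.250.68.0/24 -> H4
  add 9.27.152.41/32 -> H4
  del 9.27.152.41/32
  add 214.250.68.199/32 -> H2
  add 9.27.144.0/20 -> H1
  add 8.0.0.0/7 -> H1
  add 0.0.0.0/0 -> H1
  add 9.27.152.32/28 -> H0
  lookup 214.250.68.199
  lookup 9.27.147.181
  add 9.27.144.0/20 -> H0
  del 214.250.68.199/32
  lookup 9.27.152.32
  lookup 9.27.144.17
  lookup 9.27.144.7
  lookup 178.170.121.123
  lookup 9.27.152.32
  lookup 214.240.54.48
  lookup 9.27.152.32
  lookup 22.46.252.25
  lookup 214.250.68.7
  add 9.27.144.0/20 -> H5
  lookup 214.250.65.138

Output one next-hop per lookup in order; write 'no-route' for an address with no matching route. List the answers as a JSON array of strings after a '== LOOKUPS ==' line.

Process each operation:
  + 9.27.0.0/16 (H5) depth=16
  del 9.27.0.0/16 (clear depth 16)
  + 9.27.152.32/28 (H0) depth=28
  Q 9.27.152.32: descend 0000100100011011100110000010 ; hops seen [H0] ; pick H0
  + 214.0.0.0/8 (H3) depth=8
  del 9.27.152.32/28 (clear depth 28)
  del 214.0.0.0/8 (clear depth 8)
  + 214.250.64.0/20 (H3) depth=20
  + 214.240.0.0/12 (H5) depth=12
  + 214.250.64.0/20 (H1) depth=20
  Q 214.250.64.3: descend 11010110111110100100 ; hops seen [H5,H1] ; pick H1
  Q 214.250.64.47: descend 11010110111110100100 ; hops seen [H5,H1] ; pick H1
  + 214.250.68.0/24 (H0) depth=24
  + 214.250.68.0/24 (H4) depth=24
  + 9.27.152.41/32 (H4) depth=32
  del 9.27.152.41/32 (clear depth 32)
  + 214.250.68.199/32 (H2) depth=32
  + 9.27.144.0/20 (H1) depth=20
  + 8.0.0.0/7 (H1) depth=7
  + 0.0.0.0/0 (H1) depth=0
  + 9.27.152.32/28 (H0) depth=28
  Q 214.250.68.199: descend 11010110111110100100010011000111 ; hops seen [H1,H5,H1,H4,H2] ; pick H2
  Q 9.27.147.181: descend 00001001000110111001 ; hops seen [H1,H1,H1] ; pick H1
  + 9.27.144.0/20 (H0) depth=20
  del 214.250.68.199/32 (clear depth 32)
  Q 9.27.152.32: descend 0000100100011011100110000010 ; hops seen [H1,H1,H0,H0] ; pick H0
  Q 9.27.144.17: descend 00001001000110111001 ; hops seen [H1,H1,H0] ; pick H0
  Q 9.27.144.7: descend 00001001000110111001 ; hops seen [H1,H1,H0] ; pick H0
  Q 178.170.121.123: descend 1 ; hops seen [H1] ; pick H1
  Q 9.27.152.32: descend 0000100100011011100110000010 ; hops seen [H1,H1,H0,H0] ; pick H0
  Q 214.240.54.48: descend 110101101111 ; hops seen [H1,H5] ; pick H5
  Q 9.27.152.32: descend 0000100100011011100110000010 ; hops seen [H1,H1,H0,H0] ; pick H0
  Q 22.46.252.25: descend 000 ; hops seen [H1] ; pick H1
  Q 214.250.68.7: descend 110101101111101001000100 ; hops seen [H1,H5,H1,H4] ; pick H4
  + 9.27.144.0/20 (H5) depth=20
  Q 214.250.65.138: descend 110101101111101001000 ; hops seen [H1,H5,H1] ; pick H1

== LOOKUPS ==
["H0","H1","H1","H2","H1","H0","H0","H0","H1","H0","H5","H0","H1","H4","H1"]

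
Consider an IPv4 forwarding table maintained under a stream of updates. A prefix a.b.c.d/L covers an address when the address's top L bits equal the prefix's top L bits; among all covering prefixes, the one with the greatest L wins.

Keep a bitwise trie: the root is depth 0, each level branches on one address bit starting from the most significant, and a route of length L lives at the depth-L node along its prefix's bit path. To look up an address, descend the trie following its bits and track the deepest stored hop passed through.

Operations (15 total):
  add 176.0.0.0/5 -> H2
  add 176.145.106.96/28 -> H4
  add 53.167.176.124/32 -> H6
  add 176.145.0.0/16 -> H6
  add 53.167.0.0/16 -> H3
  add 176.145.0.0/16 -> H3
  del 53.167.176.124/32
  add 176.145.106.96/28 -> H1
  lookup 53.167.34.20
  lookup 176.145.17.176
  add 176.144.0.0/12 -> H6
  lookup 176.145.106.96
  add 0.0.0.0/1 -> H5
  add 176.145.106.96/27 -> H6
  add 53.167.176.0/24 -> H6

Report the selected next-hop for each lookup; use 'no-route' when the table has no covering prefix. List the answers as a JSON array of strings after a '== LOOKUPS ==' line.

Trace:
  add 176.0.0.0/5 -> H2 at depth 5
  add 176.145.106.96/28 -> H4 at depth 28
  add 53.167.176.124/32 -> H6 at depth 32
  add 176.145.0.0/16 -> H6 at depth 16
  add 53.167.0.0/16 -> H3 at depth 16
  add 176.145.0.0/16 -> H3 at depth 16
  del 53.167.176.124/32 (clear depth 32)
  add 176.145.106.96/28 -> H1 at depth 28
  lookup 53.167.34.20: bits 0011010110100111 walk d0:-→d1:-→d2:-→d3:-→d4:-→d5:-→d6:-→d7:-→d8:-→d9:-→d10:-→d11:-→d12:-→d13:-→d14:-→d15:-→d16:H3 -> H3
  lookup 176.145.17.176: bits 10110000100100010 walk d0:-→d1:-→d2:-→d3:-→d4:-→d5:H2→d6:-→d7:-→d8:-→d9:-→d10:-→d11:-→d12:-→d13:-→d14:-→d15:-→d16:H3→d17:- -> H3
  add 176.144.0.0/12 -> H6 at depth 12
  lookup 176.145.106.96: bits 1011000010010001011010100110 walk d0:-→d1:-→d2:-→d3:-→d4:-→d5:H2→d6:-→d7:-→d8:-→d9:-→d10:-→d11:-→d12:H6→d13:-→d14:-→d15:-→d16:H3→d17:-→d18:-→d19:-→d20:-→d21:-→d22:-→d23:-→d24:-→d25:-→d26:-→d27:-→d28:H1 -> H1
  add 0.0.0.0/1 -> H5 at depth 1
  add 176.145.106.96/27 -> H6 at depth 27
  add 53.167.176.0/24 -> H6 at depth 24

== LOOKUPS ==
["H3","H3","H1"]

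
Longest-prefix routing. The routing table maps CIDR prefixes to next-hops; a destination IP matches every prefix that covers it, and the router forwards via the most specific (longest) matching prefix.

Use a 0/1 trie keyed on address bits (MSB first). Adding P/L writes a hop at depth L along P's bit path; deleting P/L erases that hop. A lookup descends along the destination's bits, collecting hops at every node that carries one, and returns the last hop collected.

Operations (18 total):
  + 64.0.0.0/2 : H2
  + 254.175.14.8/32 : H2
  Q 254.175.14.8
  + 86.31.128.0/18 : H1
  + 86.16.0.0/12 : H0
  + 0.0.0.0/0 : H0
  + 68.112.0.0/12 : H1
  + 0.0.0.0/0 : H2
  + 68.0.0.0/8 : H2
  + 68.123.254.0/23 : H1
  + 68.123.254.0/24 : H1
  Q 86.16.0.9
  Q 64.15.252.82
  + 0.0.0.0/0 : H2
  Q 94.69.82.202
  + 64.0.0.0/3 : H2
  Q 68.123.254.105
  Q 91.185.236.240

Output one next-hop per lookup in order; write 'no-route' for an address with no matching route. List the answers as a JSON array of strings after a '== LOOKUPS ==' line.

Apply in order:
  add 64.0.0.0/2 -> H2 at depth 2
  add 254.175.14.8/32 -> H2 at depth 32
  Q 254.175.14.8: descend 11111110101011110000111000001000 ; hops seen [H2] ; pick H2
  add 86.31.128.0/18 -> H1 at depth 18
  add 86.16.0.0/12 -> H0 at depth 12
  add 0.0.0.0/0 -> H0 at depth 0
  add 68.112.0.0/12 -> H1 at depth 12
  add 0.0.0.0/0 -> H2 at depth 0
  add 68.0.0.0/8 -> H2 at depth 8
  add 68.123.254.0/23 -> H1 at depth 23
  add 68.123.254.0/24 -> H1 at depth 24
  Q 86.16.0.9: descend 010101100001 ; hops seen [H2,H2,H0] ; pick H0
  Q 64.15.252.82: descend 01000 ; hops seen [H2,H2] ; pick H2
  add 0.0.0.0/0 -> H2 at depth 0
  Q 94.69.82.202: descend 0101 ; hops seen [H2,H2] ; pick H2
  add 64.0.0.0/3 -> H2 at depth 3
  Q 68.123.254.105: descend 010001000111101111111110 ; hops seen [H2,H2,H2,H2,H1,H1,H1] ; pick H1
  Q 91.185.236.240: descend 0101 ; hops seen [H2,H2,H2] ; pick H2

== LOOKUPS ==
["H2","H0","H2","H2","H1","H2"]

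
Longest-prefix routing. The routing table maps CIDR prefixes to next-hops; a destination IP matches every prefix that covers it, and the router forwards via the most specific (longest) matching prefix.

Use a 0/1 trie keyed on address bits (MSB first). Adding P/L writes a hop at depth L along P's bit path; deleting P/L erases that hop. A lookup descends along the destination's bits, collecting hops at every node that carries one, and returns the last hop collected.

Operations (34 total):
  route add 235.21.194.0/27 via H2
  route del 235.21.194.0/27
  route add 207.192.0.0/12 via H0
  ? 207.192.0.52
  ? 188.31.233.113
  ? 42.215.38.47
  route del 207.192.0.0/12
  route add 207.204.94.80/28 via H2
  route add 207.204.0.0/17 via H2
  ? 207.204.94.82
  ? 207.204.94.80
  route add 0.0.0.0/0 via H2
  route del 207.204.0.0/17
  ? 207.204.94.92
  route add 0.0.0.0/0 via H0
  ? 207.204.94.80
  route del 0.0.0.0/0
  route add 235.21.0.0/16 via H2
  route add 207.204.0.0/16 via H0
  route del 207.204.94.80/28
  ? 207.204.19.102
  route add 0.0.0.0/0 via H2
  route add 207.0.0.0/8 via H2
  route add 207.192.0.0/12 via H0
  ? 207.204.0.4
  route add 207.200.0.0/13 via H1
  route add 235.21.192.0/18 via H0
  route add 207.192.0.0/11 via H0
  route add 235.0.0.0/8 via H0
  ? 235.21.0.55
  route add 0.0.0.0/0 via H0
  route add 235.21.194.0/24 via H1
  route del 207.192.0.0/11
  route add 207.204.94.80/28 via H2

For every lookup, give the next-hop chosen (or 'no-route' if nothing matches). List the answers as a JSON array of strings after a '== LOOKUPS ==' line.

Apply in order:
  + 235.21.194.0/27 (H2) depth=27
  - 235.21.194.0/27 clear@27
  + 207.192.0.0/12 (H0) depth=12
  ? 207.192.0.52  path d0:-→d1:-→d2:-→d3:-→d4:-→d5:-→d6:-→d7:-→d8:-→d9:-→d10:-→d11:-→d12:H0  best=H0
  ? 188.31.233.113  path d0:-→d1:-  best=no-route
  ? 42.215.38.47  path d0:-  best=no-route
  - 207.192.0.0/12 clear@12
  + 207.204.94.80/28 (H2) depth=28
  + 207.204.0.0/17 (H2) depth=17
  ? 207.204.94.82  path d0:-→d1:-→d2:-→d3:-→d4:-→d5:-→d6:-→d7:-→d8:-→d9:-→d10:-→d11:-→d12:-→d13:-→d14:-→d15:-→d16:-→d17:H2→d18:-→d19:-→d20:-→d21:-→d22:-→d23:-→d24:-→d25:-→d26:-→d27:-→d28:H2  best=H2
  ? 207.204.94.80  path d0:-→d1:-→d2:-→d3:-→d4:-→d5:-→d6:-→d7:-→d8:-→d9:-→d10:-→d11:-→d12:-→d13:-→d14:-→d15:-→d16:-→d17:H2→d18:-→d19:-→d20:-→d21:-→d22:-→d23:-→d24:-→d25:-→d26:-→d27:-→d28:H2  best=H2
  + 0.0.0.0/0 (H2) depth=0
  - 207.204.0.0/17 clear@17
  ? 207.204.94.92  path d0:H2→d1:-→d2:-→d3:-→d4:-→d5:-→d6:-→d7:-→d8:-→d9:-→d10:-→d11:-→d12:-→d13:-→d14:-→d15:-→d16:-→d17:-→d18:-→d19:-→d20:-→d21:-→d22:-→d23:-→d24:-→d25:-→d26:-→d27:-→d28:H2  best=H2
  + 0.0.0.0/0 (H0) depth=0
  ? 207.204.94.80  path d0:H0→d1:-→d2:-→d3:-→d4:-→d5:-→d6:-→d7:-→d8:-→d9:-→d10:-→d11:-→d12:-→d13:-→d14:-→d15:-→d16:-→d17:-→d18:-→d19:-→d20:-→d21:-→d22:-→d23:-→d24:-→d25:-→d26:-→d27:-→d28:H2  best=H2
  - 0.0.0.0/0 clear@0
  + 235.21.0.0/16 (H2) depth=16
  + 207.204.0.0/16 (H0) depth=16
  - 207.204.94.80/28 clear@28
  ? 207.204.19.102  path d0:-→d1:-→d2:-→d3:-→d4:-→d5:-→d6:-→d7:-→d8:-→d9:-→d10:-→d11:-→d12:-→d13:-→d14:-→d15:-→d16:H0→d17:-  best=H0
  + 0.0.0.0/0 (H2) depth=0
  + 207.0.0.0/8 (H2) depth=8
  + 207.192.0.0/12 (H0) depth=12
  ? 207.204.0.4  path d0:H2→d1:-→d2:-→d3:-→d4:-→d5:-→d6:-→d7:-→d8:H2→d9:-→d10:-→d11:-→d12:H0→d13:-→d14:-→d15:-→d16:H0→d17:-  best=H0
  + 207.200.0.0/13 (H1) depth=13
  + 235.21.192.0/18 (H0) depth=18
  + 207.192.0.0/11 (H0) depth=11
  + 235.0.0.0/8 (H0) depth=8
  ? 235.21.0.55  path d0:H2→d1:-→d2:-→d3:-→d4:-→d5:-→d6:-→d7:-→d8:H0→d9:-→d10:-→d11:-→d12:-→d13:-→d14:-→d15:-→d16:H2  best=H2
  + 0.0.0.0/0 (H0) depth=0
  + 235.21.194.0/24 (H1) depth=24
  - 207.192.0.0/11 clear@11
  + 207.204.94.80/28 (H2) depth=28

== LOOKUPS ==
["H0","no-route","no-route","H2","H2","H2","H2","H0","H0","H2"]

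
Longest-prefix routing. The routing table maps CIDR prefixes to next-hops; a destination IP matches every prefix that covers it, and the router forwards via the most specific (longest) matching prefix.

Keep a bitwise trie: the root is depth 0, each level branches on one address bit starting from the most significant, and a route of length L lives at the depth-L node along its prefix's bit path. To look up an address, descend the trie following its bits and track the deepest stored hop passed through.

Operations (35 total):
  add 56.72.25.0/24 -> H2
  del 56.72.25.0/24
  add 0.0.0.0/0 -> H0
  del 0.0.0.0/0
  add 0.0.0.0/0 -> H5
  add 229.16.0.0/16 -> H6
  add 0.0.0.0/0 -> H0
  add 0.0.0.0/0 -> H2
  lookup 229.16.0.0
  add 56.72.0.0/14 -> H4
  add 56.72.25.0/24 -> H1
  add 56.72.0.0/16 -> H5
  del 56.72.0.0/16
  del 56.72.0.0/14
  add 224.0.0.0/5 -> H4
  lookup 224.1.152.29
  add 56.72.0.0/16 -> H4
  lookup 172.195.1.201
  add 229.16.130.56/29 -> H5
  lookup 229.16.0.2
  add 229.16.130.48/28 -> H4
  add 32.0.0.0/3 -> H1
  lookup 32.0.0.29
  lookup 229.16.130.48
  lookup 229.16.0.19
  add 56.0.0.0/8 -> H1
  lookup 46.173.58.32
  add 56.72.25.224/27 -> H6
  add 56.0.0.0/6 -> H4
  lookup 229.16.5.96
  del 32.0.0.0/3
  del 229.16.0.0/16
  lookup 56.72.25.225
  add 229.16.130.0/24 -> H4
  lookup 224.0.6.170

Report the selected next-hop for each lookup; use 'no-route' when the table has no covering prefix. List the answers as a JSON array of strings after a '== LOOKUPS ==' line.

Apply in order:
  add 56.72.25.0/24 -> H2 at depth 24
  - 56.72.25.0/24 clear@24
  add 0.0.0.0/0 -> H0 at depth 0
  - 0.0.0.0/0 clear@0
  add 0.0.0.0/0 -> H5 at depth 0
  add 229.16.0.0/16 -> H6 at depth 16
  add 0.0.0.0/0 -> H0 at depth 0
  add 0.0.0.0/0 -> H2 at depth 0
  lookup 229.16.0.0: bits 1110010100010000 walk d0:H2→d1:-→d2:-→d3:-→d4:-→d5:-→d6:-→d7:-→d8:-→d9:-→d10:-→d11:-→d12:-→d13:-→d14:-→d15:-→d16:H6 -> H6
  add 56.72.0.0/14 -> H4 at depth 14
  add 56.72.25.0/24 -> H1 at depth 24
  add 56.72.0.0/16 -> H5 at depth 16
  - 56.72.0.0/16 clear@16
  - 56.72.0.0/14 clear@14
  add 224.0.0.0/5 -> H4 at depth 5
  lookup 224.1.152.29: bits 11100 walk d0:H2→d1:-→d2:-→d3:-→d4:-→d5:H4 -> H4
  add 56.72.0.0/16 -> H4 at depth 16
  lookup 172.195.1.201: bits 1 walk d0:H2→d1:- -> H2
  add 229.16.130.56/29 -> H5 at depth 29
  lookup 229.16.0.2: bits 1110010100010000 walk d0:H2→d1:-→d2:-→d3:-→d4:-→d5:H4→d6:-→d7:-→d8:-→d9:-→d10:-→d11:-→d12:-→d13:-→d14:-→d15:-→d16:H6 -> H6
  add 229.16.130.48/28 -> H4 at depth 28
  add 32.0.0.0/3 -> H1 at depth 3
  lookup 32.0.0.29: bits 001 walk d0:H2→d1:-→d2:-→d3:H1 -> H1
  lookup 229.16.130.48: bits 1110010100010000100000100011 walk d0:H2→d1:-→d2:-→d3:-→d4:-→d5:H4→d6:-→d7:-→d8:-→d9:-→d10:-→d11:-→d12:-→d13:-→d14:-→d15:-→d16:H6→d17:-→d18:-→d19:-→d20:-→d21:-→d22:-→d23:-→d24:-→d25:-→d26:-→d27:-→d28:H4 -> H4
  lookup 229.16.0.19: bits 1110010100010000 walk d0:H2→d1:-→d2:-→d3:-→d4:-→d5:H4→d6:-→d7:-→d8:-→d9:-→d10:-→d11:-→d12:-→d13:-→d14:-→d15:-→d16:H6 -> H6
  add 56.0.0.0/8 -> H1 at depth 8
  lookup 46.173.58.32: bits 001 walk d0:H2→d1:-→d2:-→d3:H1 -> H1
  add 56.72.25.224/27 -> H6 at depth 27
  add 56.0.0.0/6 -> H4 at depth 6
  lookup 229.16.5.96: bits 1110010100010000 walk d0:H2→d1:-→d2:-→d3:-→d4:-→d5:H4→d6:-→d7:-→d8:-→d9:-→d10:-→d11:-→d12:-→d13:-→d14:-→d15:-→d16:H6 -> H6
  - 32.0.0.0/3 clear@3
  - 229.16.0.0/16 clear@16
  lookup 56.72.25.225: bits 001110000100100000011001111 walk d0:H2→d1:-→d2:-→d3:-→d4:-→d5:-→d6:H4→d7:-→d8:H1→d9:-→d10:-→d11:-→d12:-→d13:-→d14:-→d15:-→d16:H4→d17:-→d18:-→d19:-→d20:-→d21:-→d22:-→d23:-→d24:H1→d25:-→d26:-→d27:H6 -> H6
  add 229.16.130.0/24 -> H4 at depth 24
  lookup 224.0.6.170: bits 11100 walk d0:H2→d1:-→d2:-→d3:-→d4:-→d5:H4 -> H4

== LOOKUPS ==
["H6","H4","H2","H6","H1","H4","H6","H1","H6","H6","H4"]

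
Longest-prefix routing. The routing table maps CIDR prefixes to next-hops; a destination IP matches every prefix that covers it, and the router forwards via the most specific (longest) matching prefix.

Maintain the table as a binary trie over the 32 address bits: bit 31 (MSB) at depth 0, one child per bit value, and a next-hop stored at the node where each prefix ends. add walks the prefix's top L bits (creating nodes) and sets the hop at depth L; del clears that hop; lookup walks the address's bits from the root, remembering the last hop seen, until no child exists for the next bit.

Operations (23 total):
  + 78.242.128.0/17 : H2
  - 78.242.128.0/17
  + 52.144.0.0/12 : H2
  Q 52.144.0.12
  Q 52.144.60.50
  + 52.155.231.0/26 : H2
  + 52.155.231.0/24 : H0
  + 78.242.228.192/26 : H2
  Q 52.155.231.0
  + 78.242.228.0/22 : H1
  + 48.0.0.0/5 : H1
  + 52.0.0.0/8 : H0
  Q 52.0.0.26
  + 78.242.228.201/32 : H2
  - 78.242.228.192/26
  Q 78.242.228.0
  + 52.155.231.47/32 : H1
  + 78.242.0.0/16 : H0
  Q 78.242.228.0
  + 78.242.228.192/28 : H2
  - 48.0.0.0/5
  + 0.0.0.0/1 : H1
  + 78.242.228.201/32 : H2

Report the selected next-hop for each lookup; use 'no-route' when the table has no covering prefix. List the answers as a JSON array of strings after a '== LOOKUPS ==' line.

Apply in order:
  add 78.242.128.0/17 -> H2 at depth 17
  - 78.242.128.0/17 clear@17
  add 52.144.0.0/12 -> H2 at depth 12
  Q 52.144.0.12: descend 001101001001 ; hops seen [H2] ; pick H2
  Q 52.144.60.50: descend 001101001001 ; hops seen [H2] ; pick H2
  add 52.155.231.0/26 -> H2 at depth 26
  add 52.155.231.0/24 -> H0 at depth 24
  add 78.242.228.192/26 -> H2 at depth 26
  Q 52.155.231.0: descend 00110100100110111110011100 ; hops seen [H2,H0,H2] ; pick H2
  add 78.242.228.0/22 -> H1 at depth 22
  add 48.0.0.0/5 -> H1 at depth 5
  add 52.0.0.0/8 -> H0 at depth 8
  Q 52.0.0.26: descend 00110100 ; hops seen [H1,H0] ; pick H0
  add 78.242.228.201/32 -> H2 at depth 32
  - 78.242.228.192/26 clear@26
  Q 78.242.228.0: descend 010011101111001011100100 ; hops seen [H1] ; pick H1
  add 52.155.231.47/32 -> H1 at depth 32
  add 78.242.0.0/16 -> H0 at depth 16
  Q 78.242.228.0: descend 010011101111001011100100 ; hops seen [H0,H1] ; pick H1
  add 78.242.228.192/28 -> H2 at depth 28
  - 48.0.0.0/5 clear@5
  add 0.0.0.0/1 -> H1 at depth 1
  add 78.242.228.201/32 -> H2 at depth 32

== LOOKUPS ==
["H2","H2","H2","H0","H1","H1"]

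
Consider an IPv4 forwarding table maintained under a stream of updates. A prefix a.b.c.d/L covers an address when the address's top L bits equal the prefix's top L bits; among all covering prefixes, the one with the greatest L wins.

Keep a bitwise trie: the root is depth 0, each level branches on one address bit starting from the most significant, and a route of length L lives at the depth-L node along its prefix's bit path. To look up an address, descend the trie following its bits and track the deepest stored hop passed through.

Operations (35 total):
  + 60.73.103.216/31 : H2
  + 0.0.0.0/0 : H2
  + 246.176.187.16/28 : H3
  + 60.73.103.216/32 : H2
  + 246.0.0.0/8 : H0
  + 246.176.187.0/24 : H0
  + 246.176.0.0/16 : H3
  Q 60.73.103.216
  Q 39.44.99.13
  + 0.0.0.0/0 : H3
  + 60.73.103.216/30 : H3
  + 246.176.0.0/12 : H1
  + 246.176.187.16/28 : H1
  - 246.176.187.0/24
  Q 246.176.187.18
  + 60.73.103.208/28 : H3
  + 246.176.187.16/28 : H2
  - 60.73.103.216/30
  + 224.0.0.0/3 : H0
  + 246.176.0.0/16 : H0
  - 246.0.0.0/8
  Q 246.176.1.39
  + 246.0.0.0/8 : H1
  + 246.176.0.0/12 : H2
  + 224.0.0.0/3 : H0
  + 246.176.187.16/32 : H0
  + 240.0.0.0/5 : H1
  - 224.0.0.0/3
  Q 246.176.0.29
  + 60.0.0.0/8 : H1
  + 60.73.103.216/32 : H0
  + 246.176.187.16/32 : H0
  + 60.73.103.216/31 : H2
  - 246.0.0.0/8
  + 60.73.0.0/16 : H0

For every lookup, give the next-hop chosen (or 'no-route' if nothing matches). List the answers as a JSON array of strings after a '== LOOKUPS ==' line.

Apply in order:
  add 60.73.103.216/31 -> H2 at depth 31
  add 0.0.0.0/0 -> H2 at depth 0
  add 246.176.187.16/28 -> H3 at depth 28
  add 60.73.103.216/32 -> H2 at depth 32
  add 246.0.0.0/8 -> H0 at depth 8
  add 246.176.187.0/24 -> H0 at depth 24
  add 246.176.0.0/16 -> H3 at depth 16
  ? 60.73.103.216  path d0:H2→d1:-→d2:-→d3:-→d4:-→d5:-→d6:-→d7:-→d8:-→d9:-→d10:-→d11:-→d12:-→d13:-→d14:-→d15:-→d16:-→d17:-→d18:-→d19:-→d20:-→d21:-→d22:-→d23:-→d24:-→d25:-→d26:-→d27:-→d28:-→d29:-→d30:-→d31:H2→d32:H2  best=H2
  ? 39.44.99.13  path d0:H2→d1:-→d2:-→d3:-  best=H2
  add 0.0.0.0/0 -> H3 at depth 0
  add 60.73.103.216/30 -> H3 at depth 30
  add 246.176.0.0/12 -> H1 at depth 12
  add 246.176.187.16/28 -> H1 at depth 28
  - 246.176.187.0/24 clear@24
  ? 246.176.187.18  path d0:H3→d1:-→d2:-→d3:-→d4:-→d5:-→d6:-→d7:-→d8:H0→d9:-→d10:-→d11:-→d12:H1→d13:-→d14:-→d15:-→d16:H3→d17:-→d18:-→d19:-→d20:-→d21:-→d22:-→d23:-→d24:-→d25:-→d26:-→d27:-→d28:H1  best=H1
  add 60.73.103.208/28 -> H3 at depth 28
  add 246.176.187.16/28 -> H2 at depth 28
  - 60.73.103.216/30 clear@30
  add 224.0.0.0/3 -> H0 at depth 3
  add 246.176.0.0/16 -> H0 at depth 16
  - 246.0.0.0/8 clear@8
  ? 246.176.1.39  path d0:H3→d1:-→d2:-→d3:H0→d4:-→d5:-→d6:-→d7:-→d8:-→d9:-→d10:-→d11:-→d12:H1→d13:-→d14:-→d15:-→d16:H0  best=H0
  add 246.0.0.0/8 -> H1 at depth 8
  add 246.176.0.0/12 -> H2 at depth 12
  add 224.0.0.0/3 -> H0 at depth 3
  add 246.176.187.16/32 -> H0 at depth 32
  add 240.0.0.0/5 -> H1 at depth 5
  - 224.0.0.0/3 clear@3
  ? 246.176.0.29  path d0:H3→d1:-→d2:-→d3:-→d4:-→d5:H1→d6:-→d7:-→d8:H1→d9:-→d10:-→d11:-→d12:H2→d13:-→d14:-→d15:-→d16:H0  best=H0
  add 60.0.0.0/8 -> H1 at depth 8
  add 60.73.103.216/32 -> H0 at depth 32
  add 246.176.187.16/32 -> H0 at depth 32
  add 60.73.103.216/31 -> H2 at depth 31
  - 246.0.0.0/8 clear@8
  add 60.73.0.0/16 -> H0 at depth 16

== LOOKUPS ==
["H2","H2","H1","H0","H0"]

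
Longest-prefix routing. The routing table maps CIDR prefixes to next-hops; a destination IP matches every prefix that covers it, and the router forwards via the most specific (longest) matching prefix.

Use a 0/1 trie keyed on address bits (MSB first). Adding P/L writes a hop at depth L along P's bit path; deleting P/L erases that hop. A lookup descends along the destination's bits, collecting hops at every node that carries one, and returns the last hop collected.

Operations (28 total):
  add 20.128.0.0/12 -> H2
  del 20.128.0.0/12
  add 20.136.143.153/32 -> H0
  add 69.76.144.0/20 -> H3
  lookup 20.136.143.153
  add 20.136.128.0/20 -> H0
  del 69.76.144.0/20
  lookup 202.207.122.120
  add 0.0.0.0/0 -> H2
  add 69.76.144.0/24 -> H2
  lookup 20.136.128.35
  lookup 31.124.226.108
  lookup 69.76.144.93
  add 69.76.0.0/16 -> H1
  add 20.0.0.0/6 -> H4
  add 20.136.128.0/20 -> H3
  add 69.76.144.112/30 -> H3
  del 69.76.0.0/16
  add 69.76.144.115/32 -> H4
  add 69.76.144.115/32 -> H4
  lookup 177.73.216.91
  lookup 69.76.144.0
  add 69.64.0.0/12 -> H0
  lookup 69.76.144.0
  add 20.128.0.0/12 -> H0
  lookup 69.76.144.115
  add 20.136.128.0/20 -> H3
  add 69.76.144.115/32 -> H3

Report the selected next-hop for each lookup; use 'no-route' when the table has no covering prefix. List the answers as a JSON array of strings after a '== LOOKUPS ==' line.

Process each operation:
  + 20.128.0.0/12 (H2) depth=12
  del 20.128.0.0/12 (clear depth 12)
  + 20.136.143.153/32 (H0) depth=32
  + 69.76.144.0/20 (H3) depth=20
  lookup 20.136.143.153: bits 00010100100010001000111110011001 walk d0:-→d1:-→d2:-→d3:-→d4:-→d5:-→d6:-→d7:-→d8:-→d9:-→d10:-→d11:-→d12:-→d13:-→d14:-→d15:-→d16:-→d17:-→d18:-→d19:-→d20:-→d21:-→d22:-→d23:-→d24:-→d25:-→d26:-→d27:-→d28:-→d29:-→d30:-→d31:-→d32:H0 -> H0
  + 20.136.128.0/20 (H0) depth=20
  del 69.76.144.0/20 (clear depth 20)
  lookup 202.207.122.120: bits ε walk d0:- -> no-route
  + 0.0.0.0/0 (H2) depth=0
  + 69.76.144.0/24 (H2) depth=24
  lookup 20.136.128.35: bits 00010100100010001000 walk d0:H2→d1:-→d2:-→d3:-→d4:-→d5:-→d6:-→d7:-→d8:-→d9:-→d10:-→d11:-→d12:-→d13:-→d14:-→d15:-→d16:-→d17:-→d18:-→d19:-→d20:H0 -> H0
  lookup 31.124.226.108: bits 0001 walk d0:H2→d1:-→d2:-→d3:-→d4:- -> H2
  lookup 69.76.144.93: bits 010001010100110010010000 walk d0:H2→d1:-→d2:-→d3:-→d4:-→d5:-→d6:-→d7:-→d8:-→d9:-→d10:-→d11:-→d12:-→d13:-→d14:-→d15:-→d16:-→d17:-→d18:-→d19:-→d20:-→d21:-→d22:-→d23:-→d24:H2 -> H2
  + 69.76.0.0/16 (H1) depth=16
  + 20.0.0.0/6 (H4) depth=6
  + 20.136.128.0/20 (H3) depth=20
  + 69.76.144.112/30 (H3) depth=30
  del 69.76.0.0/16 (clear depth 16)
  + 69.76.144.115/32 (H4) depth=32
  + 69.76.144.115/32 (H4) depth=32
  lookup 177.73.216.91: bits ε walk d0:H2 -> H2
  lookup 69.76.144.0: bits 0100010101001100100100000 walk d0:H2→d1:-→d2:-→d3:-→d4:-→d5:-→d6:-→d7:-→d8:-→d9:-→d10:-→d11:-→d12:-→d13:-→d14:-→d15:-→d16:-→d17:-→d18:-→d19:-→d20:-→d21:-→d22:-→d23:-→d24:H2→d25:- -> H2
  + 69.64.0.0/12 (H0) depth=12
  lookup 69.76.144.0: bits 0100010101001100100100000 walk d0:H2→d1:-→d2:-→d3:-→d4:-→d5:-→d6:-→d7:-→d8:-→d9:-→d10:-→d11:-→d12:H0→d13:-→d14:-→d15:-→d16:-→d17:-→d18:-→d19:-→d20:-→d21:-→d22:-→d23:-→d24:H2→d25:- -> H2
  + 20.128.0.0/12 (H0) depth=12
  lookup 69.76.144.115: bits 01000101010011001001000001110011 walk d0:H2→d1:-→d2:-→d3:-→d4:-→d5:-→d6:-→d7:-→d8:-→d9:-→d10:-→d11:-→d12:H0→d13:-→d14:-→d15:-→d16:-→d17:-→d18:-→d19:-→d20:-→d21:-→d22:-→d23:-→d24:H2→d25:-→d26:-→d27:-→d28:-→d29:-→d30:H3→d31:-→d32:H4 -> H4
  + 20.136.128.0/20 (H3) depth=20
  + 69.76.144.115/32 (H3) depth=32

== LOOKUPS ==
["H0","no-route","H0","H2","H2","H2","H2","H2","H4"]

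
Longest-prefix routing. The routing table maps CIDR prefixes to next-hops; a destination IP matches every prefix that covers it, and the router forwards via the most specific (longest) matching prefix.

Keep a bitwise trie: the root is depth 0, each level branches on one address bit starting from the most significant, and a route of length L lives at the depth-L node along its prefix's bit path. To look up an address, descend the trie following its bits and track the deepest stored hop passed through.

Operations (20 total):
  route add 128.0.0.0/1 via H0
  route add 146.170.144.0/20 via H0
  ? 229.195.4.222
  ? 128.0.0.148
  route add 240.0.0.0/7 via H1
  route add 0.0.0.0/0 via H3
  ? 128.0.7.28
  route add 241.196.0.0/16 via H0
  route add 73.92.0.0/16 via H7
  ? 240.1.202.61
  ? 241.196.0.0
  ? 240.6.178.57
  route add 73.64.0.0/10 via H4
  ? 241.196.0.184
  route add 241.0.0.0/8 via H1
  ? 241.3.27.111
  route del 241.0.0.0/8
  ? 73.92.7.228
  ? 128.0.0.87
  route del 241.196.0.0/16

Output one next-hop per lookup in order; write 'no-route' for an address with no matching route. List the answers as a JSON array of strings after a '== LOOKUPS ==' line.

Process each operation:
  + 128.0.0.0/1 (H0) depth=1
  + 146.170.144.0/20 (H0) depth=20
  Q 229.195.4.222: descend 1 ; hops seen [H0] ; pick H0
  Q 128.0.0.148: descend 100 ; hops seen [H0] ; pick H0
  + 240.0.0.0/7 (H1) depth=7
  + 0.0.0.0/0 (H3) depth=0
  Q 128.0.7.28: descend 100 ; hops seen [H3,H0] ; pick H0
  + 241.196.0.0/16 (H0) depth=16
  + 73.92.0.0/16 (H7) depth=16
  Q 240.1.202.61: descend 1111000 ; hops seen [H3,H0,H1] ; pick H1
  Q 241.196.0.0: descend 1111000111000100 ; hops seen [H3,H0,H1,H0] ; pick H0
  Q 240.6.178.57: descend 1111000 ; hops seen [H3,H0,H1] ; pick H1
  + 73.64.0.0/10 (H4) depth=10
  Q 241.196.0.184: descend 1111000111000100 ; hops seen [H3,H0,H1,H0] ; pick H0
  + 241.0.0.0/8 (H1) depth=8
  Q 241.3.27.111: descend 11110001 ; hops seen [H3,H0,H1,H1] ; pick H1
  - 241.0.0.0/8 clear@8
  Q 73.92.7.228: descend 0100100101011100 ; hops seen [H3,H4,H7] ; pick H7
  Q 128.0.0.87: descend 100 ; hops seen [H3,H0] ; pick H0
  - 241.196.0.0/16 clear@16

== LOOKUPS ==
["H0","H0","H0","H1","H0","H1","H0","H1","H7","H0"]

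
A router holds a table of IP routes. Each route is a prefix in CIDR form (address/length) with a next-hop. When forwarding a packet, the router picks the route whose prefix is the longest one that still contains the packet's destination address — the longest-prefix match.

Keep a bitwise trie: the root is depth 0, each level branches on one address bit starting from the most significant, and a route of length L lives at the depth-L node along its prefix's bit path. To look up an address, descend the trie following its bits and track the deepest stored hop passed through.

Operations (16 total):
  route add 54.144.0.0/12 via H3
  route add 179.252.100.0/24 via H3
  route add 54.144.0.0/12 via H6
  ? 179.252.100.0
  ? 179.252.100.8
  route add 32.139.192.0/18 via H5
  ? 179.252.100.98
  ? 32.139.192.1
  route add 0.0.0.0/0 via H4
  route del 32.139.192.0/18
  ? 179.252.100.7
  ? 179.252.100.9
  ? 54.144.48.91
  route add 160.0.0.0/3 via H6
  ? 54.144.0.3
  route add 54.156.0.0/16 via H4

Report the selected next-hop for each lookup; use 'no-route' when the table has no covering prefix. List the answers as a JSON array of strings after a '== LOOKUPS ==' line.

Apply in order:
  add 54.144.0.0/12 -> H3 at depth 12
  add 179.252.100.0/24 -> H3 at depth 24
  add 54.144.0.0/12 -> H6 at depth 12
  ? 179.252.100.0  path d0:-→d1:-→d2:-→d3:-→d4:-→d5:-→d6:-→d7:-→d8:-→d9:-→d10:-→d11:-→d12:-→d13:-→d14:-→d15:-→d16:-→d17:-→d18:-→d19:-→d20:-→d21:-→d22:-→d23:-→d24:H3  best=H3
  ? 179.252.100.8  path d0:-→d1:-→d2:-→d3:-→d4:-→d5:-→d6:-→d7:-→d8:-→d9:-→d10:-→d11:-→d12:-→d13:-→d14:-→d15:-→d16:-→d17:-→d18:-→d19:-→d20:-→d21:-→d22:-→d23:-→d24:H3  best=H3
  add 32.139.192.0/18 -> H5 at depth 18
  ? 179.252.100.98  path d0:-→d1:-→d2:-→d3:-→d4:-→d5:-→d6:-→d7:-→d8:-→d9:-→d10:-→d11:-→d12:-→d13:-→d14:-→d15:-→d16:-→d17:-→d18:-→d19:-→d20:-→d21:-→d22:-→d23:-→d24:H3  best=H3
  ? 32.139.192.1  path d0:-→d1:-→d2:-→d3:-→d4:-→d5:-→d6:-→d7:-→d8:-→d9:-→d10:-→d11:-→d12:-→d13:-→d14:-→d15:-→d16:-→d17:-→d18:H5  best=H5
  add 0.0.0.0/0 -> H4 at depth 0
  - 32.139.192.0/18 clear@18
  ? 179.252.100.7  path d0:H4→d1:-→d2:-→d3:-→d4:-→d5:-→d6:-→d7:-→d8:-→d9:-→d10:-→d11:-→d12:-→d13:-→d14:-→d15:-→d16:-→d17:-→d18:-→d19:-→d20:-→d21:-→d22:-→d23:-→d24:H3  best=H3
  ? 179.252.100.9  path d0:H4→d1:-→d2:-→d3:-→d4:-→d5:-→d6:-→d7:-→d8:-→d9:-→d10:-→d11:-→d12:-→d13:-→d14:-→d15:-→d16:-→d17:-→d18:-→d19:-→d20:-→d21:-→d22:-→d23:-→d24:H3  best=H3
  ? 54.144.48.91  path d0:H4→d1:-→d2:-→d3:-→d4:-→d5:-→d6:-→d7:-→d8:-→d9:-→d10:-→d11:-→d12:H6  best=H6
  add 160.0.0.0/3 -> H6 at depth 3
  ? 54.144.0.3  path d0:H4→d1:-→d2:-→d3:-→d4:-→d5:-→d6:-→d7:-→d8:-→d9:-→d10:-→d11:-→d12:H6  best=H6
  add 54.156.0.0/16 -> H4 at depth 16

== LOOKUPS ==
["H3","H3","H3","H5","H3","H3","H6","H6"]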